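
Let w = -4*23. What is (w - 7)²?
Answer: 9801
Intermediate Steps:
w = -92
(w - 7)² = (-92 - 7)² = (-99)² = 9801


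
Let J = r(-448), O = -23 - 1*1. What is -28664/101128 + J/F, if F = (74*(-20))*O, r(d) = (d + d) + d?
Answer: -751342/2338585 ≈ -0.32128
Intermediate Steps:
O = -24 (O = -23 - 1 = -24)
r(d) = 3*d (r(d) = 2*d + d = 3*d)
F = 35520 (F = (74*(-20))*(-24) = -1480*(-24) = 35520)
J = -1344 (J = 3*(-448) = -1344)
-28664/101128 + J/F = -28664/101128 - 1344/35520 = -28664*1/101128 - 1344*1/35520 = -3583/12641 - 7/185 = -751342/2338585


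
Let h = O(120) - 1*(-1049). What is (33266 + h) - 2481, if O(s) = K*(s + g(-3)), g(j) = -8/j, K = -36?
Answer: 27418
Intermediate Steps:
O(s) = -96 - 36*s (O(s) = -36*(s - 8/(-3)) = -36*(s - 8*(-1/3)) = -36*(s + 8/3) = -36*(8/3 + s) = -96 - 36*s)
h = -3367 (h = (-96 - 36*120) - 1*(-1049) = (-96 - 4320) + 1049 = -4416 + 1049 = -3367)
(33266 + h) - 2481 = (33266 - 3367) - 2481 = 29899 - 2481 = 27418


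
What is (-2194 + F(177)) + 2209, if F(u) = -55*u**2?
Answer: -1723080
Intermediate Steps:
(-2194 + F(177)) + 2209 = (-2194 - 55*177**2) + 2209 = (-2194 - 55*31329) + 2209 = (-2194 - 1723095) + 2209 = -1725289 + 2209 = -1723080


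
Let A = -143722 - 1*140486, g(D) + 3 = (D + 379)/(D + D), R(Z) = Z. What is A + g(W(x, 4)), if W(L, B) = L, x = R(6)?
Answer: -3410147/12 ≈ -2.8418e+5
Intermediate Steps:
x = 6
g(D) = -3 + (379 + D)/(2*D) (g(D) = -3 + (D + 379)/(D + D) = -3 + (379 + D)/((2*D)) = -3 + (379 + D)*(1/(2*D)) = -3 + (379 + D)/(2*D))
A = -284208 (A = -143722 - 140486 = -284208)
A + g(W(x, 4)) = -284208 + (1/2)*(379 - 5*6)/6 = -284208 + (1/2)*(1/6)*(379 - 30) = -284208 + (1/2)*(1/6)*349 = -284208 + 349/12 = -3410147/12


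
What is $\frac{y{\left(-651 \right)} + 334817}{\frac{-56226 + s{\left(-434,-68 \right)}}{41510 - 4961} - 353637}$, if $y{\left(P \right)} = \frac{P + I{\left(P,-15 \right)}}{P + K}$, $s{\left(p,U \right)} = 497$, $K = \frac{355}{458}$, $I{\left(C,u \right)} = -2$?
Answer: $- \frac{3644293704062625}{3849143812230926} \approx -0.94678$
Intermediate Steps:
$K = \frac{355}{458}$ ($K = 355 \cdot \frac{1}{458} = \frac{355}{458} \approx 0.77511$)
$y{\left(P \right)} = \frac{-2 + P}{\frac{355}{458} + P}$ ($y{\left(P \right)} = \frac{P - 2}{P + \frac{355}{458}} = \frac{-2 + P}{\frac{355}{458} + P}$)
$\frac{y{\left(-651 \right)} + 334817}{\frac{-56226 + s{\left(-434,-68 \right)}}{41510 - 4961} - 353637} = \frac{\frac{458 \left(-2 - 651\right)}{355 + 458 \left(-651\right)} + 334817}{\frac{-56226 + 497}{41510 - 4961} - 353637} = \frac{458 \frac{1}{355 - 298158} \left(-653\right) + 334817}{- \frac{55729}{36549} - 353637} = \frac{458 \frac{1}{-297803} \left(-653\right) + 334817}{\left(-55729\right) \frac{1}{36549} - 353637} = \frac{458 \left(- \frac{1}{297803}\right) \left(-653\right) + 334817}{- \frac{55729}{36549} - 353637} = \frac{\frac{299074}{297803} + 334817}{- \frac{12925134442}{36549}} = \frac{99709806125}{297803} \left(- \frac{36549}{12925134442}\right) = - \frac{3644293704062625}{3849143812230926}$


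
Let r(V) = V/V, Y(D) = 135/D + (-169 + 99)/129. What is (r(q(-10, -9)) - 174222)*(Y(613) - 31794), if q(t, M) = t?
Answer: 438026374260893/79077 ≈ 5.5392e+9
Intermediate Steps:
Y(D) = -70/129 + 135/D (Y(D) = 135/D - 70*1/129 = 135/D - 70/129 = -70/129 + 135/D)
r(V) = 1
(r(q(-10, -9)) - 174222)*(Y(613) - 31794) = (1 - 174222)*((-70/129 + 135/613) - 31794) = -174221*((-70/129 + 135*(1/613)) - 31794) = -174221*((-70/129 + 135/613) - 31794) = -174221*(-25495/79077 - 31794) = -174221*(-2514199633/79077) = 438026374260893/79077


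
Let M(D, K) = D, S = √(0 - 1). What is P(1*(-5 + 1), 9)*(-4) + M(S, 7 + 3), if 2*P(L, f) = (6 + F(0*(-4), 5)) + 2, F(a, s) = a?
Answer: -16 + I ≈ -16.0 + 1.0*I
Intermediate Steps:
S = I (S = √(-1) = I ≈ 1.0*I)
P(L, f) = 4 (P(L, f) = ((6 + 0*(-4)) + 2)/2 = ((6 + 0) + 2)/2 = (6 + 2)/2 = (½)*8 = 4)
P(1*(-5 + 1), 9)*(-4) + M(S, 7 + 3) = 4*(-4) + I = -16 + I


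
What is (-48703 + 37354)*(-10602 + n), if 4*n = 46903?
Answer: -51013755/4 ≈ -1.2753e+7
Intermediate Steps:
n = 46903/4 (n = (¼)*46903 = 46903/4 ≈ 11726.)
(-48703 + 37354)*(-10602 + n) = (-48703 + 37354)*(-10602 + 46903/4) = -11349*4495/4 = -51013755/4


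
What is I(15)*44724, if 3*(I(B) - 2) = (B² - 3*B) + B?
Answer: 2996508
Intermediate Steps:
I(B) = 2 - 2*B/3 + B²/3 (I(B) = 2 + ((B² - 3*B) + B)/3 = 2 + (B² - 2*B)/3 = 2 + (-2*B/3 + B²/3) = 2 - 2*B/3 + B²/3)
I(15)*44724 = (2 - ⅔*15 + (⅓)*15²)*44724 = (2 - 10 + (⅓)*225)*44724 = (2 - 10 + 75)*44724 = 67*44724 = 2996508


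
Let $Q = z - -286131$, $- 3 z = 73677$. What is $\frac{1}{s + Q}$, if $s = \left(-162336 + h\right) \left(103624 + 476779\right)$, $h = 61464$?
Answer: $- \frac{1}{58546149844} \approx -1.7081 \cdot 10^{-11}$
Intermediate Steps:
$z = -24559$ ($z = \left(- \frac{1}{3}\right) 73677 = -24559$)
$s = -58546411416$ ($s = \left(-162336 + 61464\right) \left(103624 + 476779\right) = \left(-100872\right) 580403 = -58546411416$)
$Q = 261572$ ($Q = -24559 - -286131 = -24559 + 286131 = 261572$)
$\frac{1}{s + Q} = \frac{1}{-58546411416 + 261572} = \frac{1}{-58546149844} = - \frac{1}{58546149844}$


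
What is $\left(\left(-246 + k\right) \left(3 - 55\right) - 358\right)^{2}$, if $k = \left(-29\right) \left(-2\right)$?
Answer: $88698724$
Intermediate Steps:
$k = 58$
$\left(\left(-246 + k\right) \left(3 - 55\right) - 358\right)^{2} = \left(\left(-246 + 58\right) \left(3 - 55\right) - 358\right)^{2} = \left(\left(-188\right) \left(-52\right) - 358\right)^{2} = \left(9776 - 358\right)^{2} = 9418^{2} = 88698724$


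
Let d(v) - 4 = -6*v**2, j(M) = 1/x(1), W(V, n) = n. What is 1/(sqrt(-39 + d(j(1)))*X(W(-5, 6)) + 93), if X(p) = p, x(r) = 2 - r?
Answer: 31/3375 - 2*I*sqrt(41)/3375 ≈ 0.0091852 - 0.0037944*I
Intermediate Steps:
j(M) = 1 (j(M) = 1/(2 - 1*1) = 1/(2 - 1) = 1/1 = 1)
d(v) = 4 - 6*v**2
1/(sqrt(-39 + d(j(1)))*X(W(-5, 6)) + 93) = 1/(sqrt(-39 + (4 - 6*1**2))*6 + 93) = 1/(sqrt(-39 + (4 - 6*1))*6 + 93) = 1/(sqrt(-39 + (4 - 6))*6 + 93) = 1/(sqrt(-39 - 2)*6 + 93) = 1/(sqrt(-41)*6 + 93) = 1/((I*sqrt(41))*6 + 93) = 1/(6*I*sqrt(41) + 93) = 1/(93 + 6*I*sqrt(41))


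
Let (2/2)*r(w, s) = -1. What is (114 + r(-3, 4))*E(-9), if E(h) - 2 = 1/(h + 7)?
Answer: 339/2 ≈ 169.50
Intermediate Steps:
E(h) = 2 + 1/(7 + h) (E(h) = 2 + 1/(h + 7) = 2 + 1/(7 + h))
r(w, s) = -1
(114 + r(-3, 4))*E(-9) = (114 - 1)*((15 + 2*(-9))/(7 - 9)) = 113*((15 - 18)/(-2)) = 113*(-½*(-3)) = 113*(3/2) = 339/2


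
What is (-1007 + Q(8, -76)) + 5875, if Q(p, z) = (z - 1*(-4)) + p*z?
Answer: 4188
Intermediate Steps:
Q(p, z) = 4 + z + p*z (Q(p, z) = (z + 4) + p*z = (4 + z) + p*z = 4 + z + p*z)
(-1007 + Q(8, -76)) + 5875 = (-1007 + (4 - 76 + 8*(-76))) + 5875 = (-1007 + (4 - 76 - 608)) + 5875 = (-1007 - 680) + 5875 = -1687 + 5875 = 4188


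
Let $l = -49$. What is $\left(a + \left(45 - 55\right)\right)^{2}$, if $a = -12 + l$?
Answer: $5041$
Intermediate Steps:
$a = -61$ ($a = -12 - 49 = -61$)
$\left(a + \left(45 - 55\right)\right)^{2} = \left(-61 + \left(45 - 55\right)\right)^{2} = \left(-61 - 10\right)^{2} = \left(-71\right)^{2} = 5041$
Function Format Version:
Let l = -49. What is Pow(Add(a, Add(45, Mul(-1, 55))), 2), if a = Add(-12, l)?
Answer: 5041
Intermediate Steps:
a = -61 (a = Add(-12, -49) = -61)
Pow(Add(a, Add(45, Mul(-1, 55))), 2) = Pow(Add(-61, Add(45, Mul(-1, 55))), 2) = Pow(Add(-61, Add(45, -55)), 2) = Pow(Add(-61, -10), 2) = Pow(-71, 2) = 5041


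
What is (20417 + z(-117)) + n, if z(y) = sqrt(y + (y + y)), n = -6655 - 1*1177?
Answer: 12585 + 3*I*sqrt(39) ≈ 12585.0 + 18.735*I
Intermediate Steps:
n = -7832 (n = -6655 - 1177 = -7832)
z(y) = sqrt(3)*sqrt(y) (z(y) = sqrt(y + 2*y) = sqrt(3*y) = sqrt(3)*sqrt(y))
(20417 + z(-117)) + n = (20417 + sqrt(3)*sqrt(-117)) - 7832 = (20417 + sqrt(3)*(3*I*sqrt(13))) - 7832 = (20417 + 3*I*sqrt(39)) - 7832 = 12585 + 3*I*sqrt(39)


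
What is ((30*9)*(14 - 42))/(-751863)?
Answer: 360/35803 ≈ 0.010055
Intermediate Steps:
((30*9)*(14 - 42))/(-751863) = (270*(-28))*(-1/751863) = -7560*(-1/751863) = 360/35803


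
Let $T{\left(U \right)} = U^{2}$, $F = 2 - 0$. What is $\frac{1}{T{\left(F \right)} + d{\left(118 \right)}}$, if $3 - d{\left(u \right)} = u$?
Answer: $- \frac{1}{111} \approx -0.009009$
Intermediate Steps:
$d{\left(u \right)} = 3 - u$
$F = 2$ ($F = 2 + 0 = 2$)
$\frac{1}{T{\left(F \right)} + d{\left(118 \right)}} = \frac{1}{2^{2} + \left(3 - 118\right)} = \frac{1}{4 + \left(3 - 118\right)} = \frac{1}{4 - 115} = \frac{1}{-111} = - \frac{1}{111}$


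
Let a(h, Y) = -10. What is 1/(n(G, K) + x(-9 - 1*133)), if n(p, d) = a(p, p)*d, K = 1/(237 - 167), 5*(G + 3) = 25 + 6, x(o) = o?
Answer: -7/995 ≈ -0.0070352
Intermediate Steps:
G = 16/5 (G = -3 + (25 + 6)/5 = -3 + (1/5)*31 = -3 + 31/5 = 16/5 ≈ 3.2000)
K = 1/70 ≈ 0.014286
n(p, d) = -10*d
1/(n(G, K) + x(-9 - 1*133)) = 1/(-10*1/70 + (-9 - 1*133)) = 1/(-1/7 + (-9 - 133)) = 1/(-1/7 - 142) = 1/(-995/7) = -7/995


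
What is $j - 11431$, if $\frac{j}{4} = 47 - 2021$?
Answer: $-19327$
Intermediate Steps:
$j = -7896$ ($j = 4 \left(47 - 2021\right) = 4 \left(-1974\right) = -7896$)
$j - 11431 = -7896 - 11431 = -19327$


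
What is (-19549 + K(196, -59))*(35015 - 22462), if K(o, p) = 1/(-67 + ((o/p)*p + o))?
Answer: -79754531472/325 ≈ -2.4540e+8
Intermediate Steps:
K(o, p) = 1/(-67 + 2*o) (K(o, p) = 1/(-67 + ((o/p)*p + o)) = 1/(-67 + (o + o)) = 1/(-67 + 2*o))
(-19549 + K(196, -59))*(35015 - 22462) = (-19549 + 1/(-67 + 2*196))*(35015 - 22462) = (-19549 + 1/(-67 + 392))*12553 = (-19549 + 1/325)*12553 = -6353424/325*12553 = -79754531472/325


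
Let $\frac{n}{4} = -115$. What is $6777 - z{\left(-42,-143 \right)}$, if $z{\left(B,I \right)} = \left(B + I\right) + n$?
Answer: $7422$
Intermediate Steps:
$n = -460$ ($n = 4 \left(-115\right) = -460$)
$z{\left(B,I \right)} = -460 + B + I$ ($z{\left(B,I \right)} = \left(B + I\right) - 460 = -460 + B + I$)
$6777 - z{\left(-42,-143 \right)} = 6777 - \left(-460 - 42 - 143\right) = 6777 - -645 = 6777 + 645 = 7422$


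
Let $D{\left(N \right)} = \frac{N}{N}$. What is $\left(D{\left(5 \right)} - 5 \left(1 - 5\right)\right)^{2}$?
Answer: $441$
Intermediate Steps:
$D{\left(N \right)} = 1$
$\left(D{\left(5 \right)} - 5 \left(1 - 5\right)\right)^{2} = \left(1 - 5 \left(1 - 5\right)\right)^{2} = \left(1 - -20\right)^{2} = \left(1 + 20\right)^{2} = 21^{2} = 441$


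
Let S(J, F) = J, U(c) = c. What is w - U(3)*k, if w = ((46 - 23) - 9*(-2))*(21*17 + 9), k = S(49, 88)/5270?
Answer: 79081473/5270 ≈ 15006.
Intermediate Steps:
k = 49/5270 ≈ 0.0092979
w = 15006 (w = (23 + 18)*(357 + 9) = 41*366 = 15006)
w - U(3)*k = 15006 - 3*49/5270 = 15006 - 1*147/5270 = 15006 - 147/5270 = 79081473/5270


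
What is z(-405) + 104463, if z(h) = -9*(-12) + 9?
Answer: 104580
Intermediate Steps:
z(h) = 117 (z(h) = 108 + 9 = 117)
z(-405) + 104463 = 117 + 104463 = 104580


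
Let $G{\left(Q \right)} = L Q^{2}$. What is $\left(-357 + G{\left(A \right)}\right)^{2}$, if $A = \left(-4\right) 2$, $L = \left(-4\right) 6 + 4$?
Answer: $2679769$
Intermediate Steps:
$L = -20$ ($L = -24 + 4 = -20$)
$A = -8$
$G{\left(Q \right)} = - 20 Q^{2}$
$\left(-357 + G{\left(A \right)}\right)^{2} = \left(-357 - 20 \left(-8\right)^{2}\right)^{2} = \left(-357 - 1280\right)^{2} = \left(-1637\right)^{2} = 2679769$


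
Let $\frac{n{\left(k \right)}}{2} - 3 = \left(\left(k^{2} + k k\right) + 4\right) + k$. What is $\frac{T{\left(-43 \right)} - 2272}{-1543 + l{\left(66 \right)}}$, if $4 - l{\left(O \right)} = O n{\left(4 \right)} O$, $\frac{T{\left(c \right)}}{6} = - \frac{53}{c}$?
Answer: $\frac{97378}{16174665} \approx 0.0060204$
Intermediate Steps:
$n{\left(k \right)} = 14 + 2 k + 4 k^{2}$ ($n{\left(k \right)} = 6 + 2 \left(\left(\left(k^{2} + k k\right) + 4\right) + k\right) = 6 + 2 \left(\left(\left(k^{2} + k^{2}\right) + 4\right) + k\right) = 6 + 2 \left(\left(2 k^{2} + 4\right) + k\right) = 6 + 2 \left(\left(4 + 2 k^{2}\right) + k\right) = 6 + 2 \left(4 + k + 2 k^{2}\right) = 6 + \left(8 + 2 k + 4 k^{2}\right) = 14 + 2 k + 4 k^{2}$)
$T{\left(c \right)} = - \frac{318}{c}$ ($T{\left(c \right)} = 6 \left(- \frac{53}{c}\right) = - \frac{318}{c}$)
$l{\left(O \right)} = 4 - 86 O^{2}$ ($l{\left(O \right)} = 4 - O \left(14 + 2 \cdot 4 + 4 \cdot 4^{2}\right) O = 4 - O \left(14 + 8 + 4 \cdot 16\right) O = 4 - O \left(14 + 8 + 64\right) O = 4 - O 86 O = 4 - 86 O O = 4 - 86 O^{2}$)
$\frac{T{\left(-43 \right)} - 2272}{-1543 + l{\left(66 \right)}} = \frac{- \frac{318}{-43} - 2272}{-1543 + \left(4 - 86 \cdot 66^{2}\right)} = \frac{\left(-318\right) \left(- \frac{1}{43}\right) - 2272}{-1543 + \left(4 - 374616\right)} = \frac{\frac{318}{43} - 2272}{-1543 + \left(4 - 374616\right)} = - \frac{97378}{43 \left(-1543 - 374612\right)} = - \frac{97378}{43 \left(-376155\right)} = \left(- \frac{97378}{43}\right) \left(- \frac{1}{376155}\right) = \frac{97378}{16174665}$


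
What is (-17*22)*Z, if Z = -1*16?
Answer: 5984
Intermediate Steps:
Z = -16
(-17*22)*Z = -17*22*(-16) = -374*(-16) = 5984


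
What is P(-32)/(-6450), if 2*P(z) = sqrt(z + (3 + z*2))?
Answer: -I*sqrt(93)/12900 ≈ -0.00074757*I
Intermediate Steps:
P(z) = sqrt(3 + 3*z)/2 (P(z) = sqrt(z + (3 + z*2))/2 = sqrt(z + (3 + 2*z))/2 = sqrt(3 + 3*z)/2)
P(-32)/(-6450) = (sqrt(3 + 3*(-32))/2)/(-6450) = (sqrt(3 - 96)/2)*(-1/6450) = (sqrt(-93)/2)*(-1/6450) = ((I*sqrt(93))/2)*(-1/6450) = (I*sqrt(93)/2)*(-1/6450) = -I*sqrt(93)/12900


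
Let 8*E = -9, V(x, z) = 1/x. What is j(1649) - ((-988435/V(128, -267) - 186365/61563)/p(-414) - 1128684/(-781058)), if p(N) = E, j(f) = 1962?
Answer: -24334004021824727308/216379231443 ≈ -1.1246e+8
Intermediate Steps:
E = -9/8 (E = (1/8)*(-9) = -9/8 ≈ -1.1250)
p(N) = -9/8
j(1649) - ((-988435/V(128, -267) - 186365/61563)/p(-414) - 1128684/(-781058)) = 1962 - ((-988435/(1/128) - 186365/61563)/(-9/8) - 1128684/(-781058)) = 1962 - ((-988435/1/128 - 186365*1/61563)*(-8/9) - 1128684*(-1/781058)) = 1962 - ((-988435*128 - 186365/61563)*(-8/9) + 564342/390529) = 1962 - ((-126519680 - 186365/61563)*(-8/9) + 564342/390529) = 1962 - (-7788931246205/61563*(-8/9) + 564342/390529) = 1962 - (62311449969640/554067 + 564342/390529) = 1962 - 1*24334428557876818474/216379231443 = 1962 - 24334428557876818474/216379231443 = -24334004021824727308/216379231443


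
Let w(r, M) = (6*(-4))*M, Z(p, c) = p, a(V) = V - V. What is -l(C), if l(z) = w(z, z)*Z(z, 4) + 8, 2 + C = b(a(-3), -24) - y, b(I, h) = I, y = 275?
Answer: 1841488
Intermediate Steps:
a(V) = 0
w(r, M) = -24*M
C = -277 (C = -2 + (0 - 1*275) = -2 + (0 - 275) = -2 - 275 = -277)
l(z) = 8 - 24*z² (l(z) = (-24*z)*z + 8 = -24*z² + 8 = 8 - 24*z²)
-l(C) = -(8 - 24*(-277)²) = -(8 - 24*76729) = -(8 - 1841496) = -1*(-1841488) = 1841488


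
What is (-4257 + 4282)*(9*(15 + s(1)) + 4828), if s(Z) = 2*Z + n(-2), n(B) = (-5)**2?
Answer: 130150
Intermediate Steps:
n(B) = 25
s(Z) = 25 + 2*Z (s(Z) = 2*Z + 25 = 25 + 2*Z)
(-4257 + 4282)*(9*(15 + s(1)) + 4828) = (-4257 + 4282)*(9*(15 + (25 + 2*1)) + 4828) = 25*(9*(15 + (25 + 2)) + 4828) = 25*(9*(15 + 27) + 4828) = 25*(9*42 + 4828) = 25*(378 + 4828) = 25*5206 = 130150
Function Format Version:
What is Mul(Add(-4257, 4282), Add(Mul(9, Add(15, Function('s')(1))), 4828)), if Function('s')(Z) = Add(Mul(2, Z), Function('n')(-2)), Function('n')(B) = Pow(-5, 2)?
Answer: 130150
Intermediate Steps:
Function('n')(B) = 25
Function('s')(Z) = Add(25, Mul(2, Z)) (Function('s')(Z) = Add(Mul(2, Z), 25) = Add(25, Mul(2, Z)))
Mul(Add(-4257, 4282), Add(Mul(9, Add(15, Function('s')(1))), 4828)) = Mul(Add(-4257, 4282), Add(Mul(9, Add(15, Add(25, Mul(2, 1)))), 4828)) = Mul(25, Add(Mul(9, Add(15, Add(25, 2))), 4828)) = Mul(25, Add(Mul(9, Add(15, 27)), 4828)) = Mul(25, Add(Mul(9, 42), 4828)) = Mul(25, Add(378, 4828)) = Mul(25, 5206) = 130150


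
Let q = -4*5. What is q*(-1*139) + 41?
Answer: 2821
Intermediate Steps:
q = -20
q*(-1*139) + 41 = -(-20)*139 + 41 = -20*(-139) + 41 = 2780 + 41 = 2821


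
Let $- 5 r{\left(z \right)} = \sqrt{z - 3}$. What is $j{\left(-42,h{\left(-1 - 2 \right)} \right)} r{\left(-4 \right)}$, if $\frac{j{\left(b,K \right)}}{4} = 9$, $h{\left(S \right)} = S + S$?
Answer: $- \frac{36 i \sqrt{7}}{5} \approx - 19.049 i$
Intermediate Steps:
$h{\left(S \right)} = 2 S$
$j{\left(b,K \right)} = 36$ ($j{\left(b,K \right)} = 4 \cdot 9 = 36$)
$r{\left(z \right)} = - \frac{\sqrt{-3 + z}}{5}$ ($r{\left(z \right)} = - \frac{\sqrt{z - 3}}{5} = - \frac{\sqrt{-3 + z}}{5}$)
$j{\left(-42,h{\left(-1 - 2 \right)} \right)} r{\left(-4 \right)} = 36 \left(- \frac{\sqrt{-3 - 4}}{5}\right) = 36 \left(- \frac{\sqrt{-7}}{5}\right) = 36 \left(- \frac{i \sqrt{7}}{5}\right) = - \frac{36 i \sqrt{7}}{5}$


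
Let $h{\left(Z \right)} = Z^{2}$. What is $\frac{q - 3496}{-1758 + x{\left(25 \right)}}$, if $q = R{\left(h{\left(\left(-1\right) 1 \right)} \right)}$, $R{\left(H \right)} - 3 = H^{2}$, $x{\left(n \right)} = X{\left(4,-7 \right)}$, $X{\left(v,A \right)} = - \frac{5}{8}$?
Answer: $\frac{27936}{14069} \approx 1.9856$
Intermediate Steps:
$X{\left(v,A \right)} = - \frac{5}{8}$ ($X{\left(v,A \right)} = \left(-5\right) \frac{1}{8} = - \frac{5}{8}$)
$x{\left(n \right)} = - \frac{5}{8}$
$R{\left(H \right)} = 3 + H^{2}$
$q = 4$ ($q = 3 + \left(\left(\left(-1\right) 1\right)^{2}\right)^{2} = 3 + \left(\left(-1\right)^{2}\right)^{2} = 3 + 1^{2} = 3 + 1 = 4$)
$\frac{q - 3496}{-1758 + x{\left(25 \right)}} = \frac{4 - 3496}{-1758 - \frac{5}{8}} = - \frac{3492}{- \frac{14069}{8}} = \left(-3492\right) \left(- \frac{8}{14069}\right) = \frac{27936}{14069}$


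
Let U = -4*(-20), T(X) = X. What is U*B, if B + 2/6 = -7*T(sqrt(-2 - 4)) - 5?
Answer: -1280/3 - 560*I*sqrt(6) ≈ -426.67 - 1371.7*I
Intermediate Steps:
B = -16/3 - 7*I*sqrt(6) (B = -1/3 + (-7*sqrt(-2 - 4) - 5) = -1/3 + (-7*I*sqrt(6) - 5) = -1/3 + (-5 - 7*I*sqrt(6)) = -16/3 - 7*I*sqrt(6) ≈ -5.3333 - 17.146*I)
U = 80
U*B = 80*(-16/3 - 7*I*sqrt(6)) = -1280/3 - 560*I*sqrt(6)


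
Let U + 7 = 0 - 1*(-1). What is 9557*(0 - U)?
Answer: 57342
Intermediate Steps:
U = -6 (U = -7 + (0 - 1*(-1)) = -7 + (0 + 1) = -7 + 1 = -6)
9557*(0 - U) = 9557*(0 - 1*(-6)) = 9557*(0 + 6) = 9557*6 = 57342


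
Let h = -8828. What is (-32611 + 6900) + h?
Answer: -34539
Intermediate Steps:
(-32611 + 6900) + h = (-32611 + 6900) - 8828 = -25711 - 8828 = -34539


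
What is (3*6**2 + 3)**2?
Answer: 12321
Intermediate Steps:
(3*6**2 + 3)**2 = (3*36 + 3)**2 = (108 + 3)**2 = 111**2 = 12321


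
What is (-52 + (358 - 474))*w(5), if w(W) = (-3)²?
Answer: -1512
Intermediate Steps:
w(W) = 9
(-52 + (358 - 474))*w(5) = (-52 + (358 - 474))*9 = (-52 - 116)*9 = -168*9 = -1512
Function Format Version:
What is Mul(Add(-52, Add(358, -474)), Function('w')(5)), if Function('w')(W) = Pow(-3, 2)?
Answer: -1512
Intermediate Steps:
Function('w')(W) = 9
Mul(Add(-52, Add(358, -474)), Function('w')(5)) = Mul(Add(-52, Add(358, -474)), 9) = Mul(Add(-52, -116), 9) = Mul(-168, 9) = -1512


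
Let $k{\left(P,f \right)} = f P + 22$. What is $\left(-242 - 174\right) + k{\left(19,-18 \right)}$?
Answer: $-736$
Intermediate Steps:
$k{\left(P,f \right)} = 22 + P f$ ($k{\left(P,f \right)} = P f + 22 = 22 + P f$)
$\left(-242 - 174\right) + k{\left(19,-18 \right)} = \left(-242 - 174\right) + \left(22 + 19 \left(-18\right)\right) = \left(-242 - 174\right) + \left(22 - 342\right) = -416 - 320 = -736$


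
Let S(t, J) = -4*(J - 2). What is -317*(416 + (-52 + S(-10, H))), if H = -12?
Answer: -133140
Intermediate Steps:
S(t, J) = 8 - 4*J (S(t, J) = -4*(-2 + J) = 8 - 4*J)
-317*(416 + (-52 + S(-10, H))) = -317*(416 + (-52 + (8 - 4*(-12)))) = -317*(416 + (-52 + (8 + 48))) = -317*(416 + (-52 + 56)) = -317*(416 + 4) = -317*420 = -133140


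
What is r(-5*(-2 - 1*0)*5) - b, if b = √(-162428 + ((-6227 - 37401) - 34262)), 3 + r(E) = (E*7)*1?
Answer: 347 - 39*I*√158 ≈ 347.0 - 490.22*I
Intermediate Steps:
r(E) = -3 + 7*E (r(E) = -3 + (E*7)*1 = -3 + (7*E)*1 = -3 + 7*E)
b = 39*I*√158 (b = √(-162428 + (-43628 - 34262)) = √(-162428 - 77890) = √(-240318) = 39*I*√158 ≈ 490.22*I)
r(-5*(-2 - 1*0)*5) - b = (-3 + 7*(-5*(-2 - 1*0)*5)) - 39*I*√158 = (-3 + 7*(-5*(-2 + 0)*5)) - 39*I*√158 = (-3 + 7*(-5*(-2)*5)) - 39*I*√158 = (-3 + 7*(10*5)) - 39*I*√158 = (-3 + 7*50) - 39*I*√158 = (-3 + 350) - 39*I*√158 = 347 - 39*I*√158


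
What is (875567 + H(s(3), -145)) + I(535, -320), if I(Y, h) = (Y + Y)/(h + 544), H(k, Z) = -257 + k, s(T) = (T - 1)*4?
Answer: 98036151/112 ≈ 8.7532e+5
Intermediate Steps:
s(T) = -4 + 4*T (s(T) = (-1 + T)*4 = -4 + 4*T)
I(Y, h) = 2*Y/(544 + h) (I(Y, h) = (2*Y)/(544 + h) = 2*Y/(544 + h))
(875567 + H(s(3), -145)) + I(535, -320) = (875567 + (-257 + (-4 + 4*3))) + 2*535/(544 - 320) = (875567 + (-257 + (-4 + 12))) + 2*535/224 = (875567 + (-257 + 8)) + 2*535*(1/224) = (875567 - 249) + 535/112 = 875318 + 535/112 = 98036151/112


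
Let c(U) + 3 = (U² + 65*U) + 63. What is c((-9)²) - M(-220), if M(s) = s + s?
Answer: 12326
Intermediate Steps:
c(U) = 60 + U² + 65*U (c(U) = -3 + ((U² + 65*U) + 63) = -3 + (63 + U² + 65*U) = 60 + U² + 65*U)
M(s) = 2*s
c((-9)²) - M(-220) = (60 + ((-9)²)² + 65*(-9)²) - 2*(-220) = (60 + 81² + 65*81) - 1*(-440) = (60 + 6561 + 5265) + 440 = 11886 + 440 = 12326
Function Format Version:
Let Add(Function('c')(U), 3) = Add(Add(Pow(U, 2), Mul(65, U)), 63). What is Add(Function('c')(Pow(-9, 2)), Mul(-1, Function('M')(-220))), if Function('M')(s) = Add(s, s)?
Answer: 12326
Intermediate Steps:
Function('c')(U) = Add(60, Pow(U, 2), Mul(65, U)) (Function('c')(U) = Add(-3, Add(Add(Pow(U, 2), Mul(65, U)), 63)) = Add(-3, Add(63, Pow(U, 2), Mul(65, U))) = Add(60, Pow(U, 2), Mul(65, U)))
Function('M')(s) = Mul(2, s)
Add(Function('c')(Pow(-9, 2)), Mul(-1, Function('M')(-220))) = Add(Add(60, Pow(Pow(-9, 2), 2), Mul(65, Pow(-9, 2))), Mul(-1, Mul(2, -220))) = Add(Add(60, Pow(81, 2), Mul(65, 81)), Mul(-1, -440)) = Add(Add(60, 6561, 5265), 440) = Add(11886, 440) = 12326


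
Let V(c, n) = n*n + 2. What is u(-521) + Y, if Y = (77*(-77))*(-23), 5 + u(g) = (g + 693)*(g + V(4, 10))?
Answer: 64294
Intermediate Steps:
V(c, n) = 2 + n**2 (V(c, n) = n**2 + 2 = 2 + n**2)
u(g) = -5 + (102 + g)*(693 + g) (u(g) = -5 + (g + 693)*(g + (2 + 10**2)) = -5 + (693 + g)*(g + (2 + 100)) = -5 + (693 + g)*(g + 102) = -5 + (693 + g)*(102 + g) = -5 + (102 + g)*(693 + g))
Y = 136367 (Y = -5929*(-23) = 136367)
u(-521) + Y = (70681 + (-521)**2 + 795*(-521)) + 136367 = (70681 + 271441 - 414195) + 136367 = -72073 + 136367 = 64294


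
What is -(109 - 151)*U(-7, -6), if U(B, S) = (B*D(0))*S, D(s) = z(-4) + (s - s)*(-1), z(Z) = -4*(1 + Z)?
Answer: 21168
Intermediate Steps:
z(Z) = -4 - 4*Z
D(s) = 12 (D(s) = (-4 - 4*(-4)) + (s - s)*(-1) = (-4 + 16) + 0*(-1) = 12 + 0 = 12)
U(B, S) = 12*B*S (U(B, S) = (B*12)*S = (12*B)*S = 12*B*S)
-(109 - 151)*U(-7, -6) = -(109 - 151)*12*(-7)*(-6) = -(-42)*504 = -1*(-21168) = 21168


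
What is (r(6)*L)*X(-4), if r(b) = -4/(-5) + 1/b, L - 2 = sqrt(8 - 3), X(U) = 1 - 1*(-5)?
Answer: 58/5 + 29*sqrt(5)/5 ≈ 24.569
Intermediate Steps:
X(U) = 6 (X(U) = 1 + 5 = 6)
L = 2 + sqrt(5) (L = 2 + sqrt(8 - 3) = 2 + sqrt(5) ≈ 4.2361)
r(b) = 4/5 + 1/b (r(b) = -4*(-1/5) + 1/b = 4/5 + 1/b)
(r(6)*L)*X(-4) = ((4/5 + 1/6)*(2 + sqrt(5)))*6 = (29*(2 + sqrt(5))/30)*6 = (29/15 + 29*sqrt(5)/30)*6 = 58/5 + 29*sqrt(5)/5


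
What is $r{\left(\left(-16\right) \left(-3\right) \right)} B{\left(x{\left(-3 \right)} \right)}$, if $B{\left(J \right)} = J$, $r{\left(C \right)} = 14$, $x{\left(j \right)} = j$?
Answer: $-42$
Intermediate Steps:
$r{\left(\left(-16\right) \left(-3\right) \right)} B{\left(x{\left(-3 \right)} \right)} = 14 \left(-3\right) = -42$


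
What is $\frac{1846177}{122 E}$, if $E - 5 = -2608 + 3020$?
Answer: $\frac{1846177}{50874} \approx 36.289$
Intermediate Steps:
$E = 417$ ($E = 5 + \left(-2608 + 3020\right) = 5 + 412 = 417$)
$\frac{1846177}{122 E} = \frac{1846177}{122 \cdot 417} = \frac{1846177}{50874}$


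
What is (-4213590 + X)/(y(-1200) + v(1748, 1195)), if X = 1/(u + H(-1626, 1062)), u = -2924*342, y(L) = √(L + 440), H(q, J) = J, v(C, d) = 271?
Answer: -1140679345434211/74122792146 + 4209148876141*I*√190/37061396073 ≈ -15389.0 + 1565.5*I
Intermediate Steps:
y(L) = √(440 + L)
u = -1000008
X = -1/998946 (X = 1/(-1000008 + 1062) = 1/(-998946) = -1/998946 ≈ -1.0011e-6)
(-4213590 + X)/(y(-1200) + v(1748, 1195)) = (-4213590 - 1/998946)/(√(440 - 1200) + 271) = -4209148876141/(998946*(√(-760) + 271)) = -4209148876141/(998946*(2*I*√190 + 271)) = -4209148876141/(998946*(271 + 2*I*√190))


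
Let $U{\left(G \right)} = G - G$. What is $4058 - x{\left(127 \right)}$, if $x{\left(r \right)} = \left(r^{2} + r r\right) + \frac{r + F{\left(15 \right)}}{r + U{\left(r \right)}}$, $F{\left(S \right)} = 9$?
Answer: $- \frac{3581536}{127} \approx -28201.0$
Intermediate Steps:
$U{\left(G \right)} = 0$
$x{\left(r \right)} = 2 r^{2} + \frac{9 + r}{r}$ ($x{\left(r \right)} = \left(r^{2} + r r\right) + \frac{r + 9}{r + 0} = \left(r^{2} + r^{2}\right) + \frac{9 + r}{r} = 2 r^{2} + \frac{9 + r}{r}$)
$4058 - x{\left(127 \right)} = 4058 - \frac{9 + 127 + 2 \cdot 127^{3}}{127} = 4058 - \frac{9 + 127 + 2 \cdot 2048383}{127} = 4058 - \frac{9 + 127 + 4096766}{127} = 4058 - \frac{1}{127} \cdot 4096902 = 4058 - \frac{4096902}{127} = - \frac{3581536}{127}$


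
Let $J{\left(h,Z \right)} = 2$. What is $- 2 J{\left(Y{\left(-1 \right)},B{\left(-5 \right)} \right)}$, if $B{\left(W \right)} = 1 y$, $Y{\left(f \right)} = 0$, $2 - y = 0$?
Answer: $-4$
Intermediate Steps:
$y = 2$ ($y = 2 - 0 = 2 + 0 = 2$)
$B{\left(W \right)} = 2$ ($B{\left(W \right)} = 1 \cdot 2 = 2$)
$- 2 J{\left(Y{\left(-1 \right)},B{\left(-5 \right)} \right)} = \left(-2\right) 2 = -4$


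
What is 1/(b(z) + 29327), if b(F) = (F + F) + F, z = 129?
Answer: 1/29714 ≈ 3.3654e-5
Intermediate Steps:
b(F) = 3*F (b(F) = 2*F + F = 3*F)
1/(b(z) + 29327) = 1/(3*129 + 29327) = 1/(387 + 29327) = 1/29714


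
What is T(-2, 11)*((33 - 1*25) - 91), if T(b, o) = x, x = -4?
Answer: 332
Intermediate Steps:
T(b, o) = -4
T(-2, 11)*((33 - 1*25) - 91) = -4*((33 - 1*25) - 91) = -4*((33 - 25) - 91) = -4*(8 - 91) = -4*(-83) = 332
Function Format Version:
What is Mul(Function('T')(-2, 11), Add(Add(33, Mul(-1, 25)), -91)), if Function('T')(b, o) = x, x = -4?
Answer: 332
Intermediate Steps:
Function('T')(b, o) = -4
Mul(Function('T')(-2, 11), Add(Add(33, Mul(-1, 25)), -91)) = Mul(-4, Add(Add(33, Mul(-1, 25)), -91)) = Mul(-4, Add(Add(33, -25), -91)) = Mul(-4, Add(8, -91)) = Mul(-4, -83) = 332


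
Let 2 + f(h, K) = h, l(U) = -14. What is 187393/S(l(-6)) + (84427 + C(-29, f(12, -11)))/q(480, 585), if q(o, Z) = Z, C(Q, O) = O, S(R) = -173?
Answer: -95017304/101205 ≈ -938.86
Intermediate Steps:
f(h, K) = -2 + h
187393/S(l(-6)) + (84427 + C(-29, f(12, -11)))/q(480, 585) = 187393/(-173) + (84427 + (-2 + 12))/585 = 187393*(-1/173) + (84427 + 10)*(1/585) = -187393/173 + 84437*(1/585) = -187393/173 + 84437/585 = -95017304/101205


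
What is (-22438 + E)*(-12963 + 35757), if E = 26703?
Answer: 97216410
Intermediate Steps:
(-22438 + E)*(-12963 + 35757) = (-22438 + 26703)*(-12963 + 35757) = 4265*22794 = 97216410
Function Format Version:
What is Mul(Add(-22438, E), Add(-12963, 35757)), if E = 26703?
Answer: 97216410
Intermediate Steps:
Mul(Add(-22438, E), Add(-12963, 35757)) = Mul(Add(-22438, 26703), Add(-12963, 35757)) = Mul(4265, 22794) = 97216410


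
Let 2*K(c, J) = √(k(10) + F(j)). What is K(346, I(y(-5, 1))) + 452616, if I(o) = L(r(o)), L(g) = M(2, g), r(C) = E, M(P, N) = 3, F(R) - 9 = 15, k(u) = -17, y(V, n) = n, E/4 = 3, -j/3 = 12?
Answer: 452616 + √7/2 ≈ 4.5262e+5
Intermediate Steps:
j = -36 (j = -3*12 = -36)
E = 12 (E = 4*3 = 12)
F(R) = 24 (F(R) = 9 + 15 = 24)
r(C) = 12
L(g) = 3
I(o) = 3
K(c, J) = √7/2 (K(c, J) = √(-17 + 24)/2 = √7/2)
K(346, I(y(-5, 1))) + 452616 = √7/2 + 452616 = 452616 + √7/2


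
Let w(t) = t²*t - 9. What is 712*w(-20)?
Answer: -5702408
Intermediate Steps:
w(t) = -9 + t³ (w(t) = t³ - 9 = -9 + t³)
712*w(-20) = 712*(-9 + (-20)³) = 712*(-9 - 8000) = 712*(-8009) = -5702408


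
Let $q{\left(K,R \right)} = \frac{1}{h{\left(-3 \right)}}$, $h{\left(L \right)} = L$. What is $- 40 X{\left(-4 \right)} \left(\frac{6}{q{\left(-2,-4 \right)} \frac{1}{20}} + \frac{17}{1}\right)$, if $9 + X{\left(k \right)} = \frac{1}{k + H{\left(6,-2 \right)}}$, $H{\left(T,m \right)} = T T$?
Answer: $- \frac{492205}{4} \approx -1.2305 \cdot 10^{5}$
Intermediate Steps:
$H{\left(T,m \right)} = T^{2}$
$X{\left(k \right)} = -9 + \frac{1}{36 + k}$ ($X{\left(k \right)} = -9 + \frac{1}{k + 6^{2}} = -9 + \frac{1}{k + 36} = -9 + \frac{1}{36 + k}$)
$q{\left(K,R \right)} = - \frac{1}{3}$ ($q{\left(K,R \right)} = \frac{1}{-3} = - \frac{1}{3}$)
$- 40 X{\left(-4 \right)} \left(\frac{6}{q{\left(-2,-4 \right)} \frac{1}{20}} + \frac{17}{1}\right) = - 40 \frac{-323 - -36}{36 - 4} \left(\frac{6}{\left(- \frac{1}{3}\right) \frac{1}{20}} + \frac{17}{1}\right) = - 40 \frac{-323 + 36}{32} \left(\frac{6}{\left(- \frac{1}{3}\right) \frac{1}{20}} + 17 \cdot 1\right) = - 40 \cdot \frac{1}{32} \left(-287\right) \left(\frac{6}{- \frac{1}{60}} + 17\right) = \left(-40\right) \left(- \frac{287}{32}\right) \left(6 \left(-60\right) + 17\right) = \frac{1435 \left(-360 + 17\right)}{4} = \frac{1435}{4} \left(-343\right) = - \frac{492205}{4}$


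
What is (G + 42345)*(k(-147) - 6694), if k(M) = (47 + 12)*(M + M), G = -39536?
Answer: -67528360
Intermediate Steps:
k(M) = 118*M (k(M) = 59*(2*M) = 118*M)
(G + 42345)*(k(-147) - 6694) = (-39536 + 42345)*(118*(-147) - 6694) = 2809*(-17346 - 6694) = 2809*(-24040) = -67528360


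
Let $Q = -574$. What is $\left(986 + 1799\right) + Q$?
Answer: $2211$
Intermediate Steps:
$\left(986 + 1799\right) + Q = \left(986 + 1799\right) - 574 = 2785 - 574 = 2211$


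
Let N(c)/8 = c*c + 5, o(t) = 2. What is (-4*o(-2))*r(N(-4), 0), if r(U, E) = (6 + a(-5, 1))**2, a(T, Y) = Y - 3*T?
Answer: -3872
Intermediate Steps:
N(c) = 40 + 8*c**2 (N(c) = 8*(c*c + 5) = 8*(c**2 + 5) = 8*(5 + c**2) = 40 + 8*c**2)
r(U, E) = 484 (r(U, E) = (6 + (1 - 3*(-5)))**2 = (6 + (1 + 15))**2 = (6 + 16)**2 = 22**2 = 484)
(-4*o(-2))*r(N(-4), 0) = -4*2*484 = -8*484 = -3872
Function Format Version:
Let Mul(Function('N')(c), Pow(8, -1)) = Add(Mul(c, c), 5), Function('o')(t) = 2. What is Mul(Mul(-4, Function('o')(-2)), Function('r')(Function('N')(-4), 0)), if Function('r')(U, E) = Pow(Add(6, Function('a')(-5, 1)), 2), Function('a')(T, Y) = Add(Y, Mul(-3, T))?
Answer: -3872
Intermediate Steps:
Function('N')(c) = Add(40, Mul(8, Pow(c, 2))) (Function('N')(c) = Mul(8, Add(Mul(c, c), 5)) = Mul(8, Add(Pow(c, 2), 5)) = Mul(8, Add(5, Pow(c, 2))) = Add(40, Mul(8, Pow(c, 2))))
Function('r')(U, E) = 484 (Function('r')(U, E) = Pow(Add(6, Add(1, Mul(-3, -5))), 2) = Pow(Add(6, Add(1, 15)), 2) = Pow(Add(6, 16), 2) = Pow(22, 2) = 484)
Mul(Mul(-4, Function('o')(-2)), Function('r')(Function('N')(-4), 0)) = Mul(Mul(-4, 2), 484) = Mul(-8, 484) = -3872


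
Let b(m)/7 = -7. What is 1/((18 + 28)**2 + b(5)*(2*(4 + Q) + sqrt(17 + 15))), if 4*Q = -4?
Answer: 911/1621426 + 49*sqrt(2)/810713 ≈ 0.00064733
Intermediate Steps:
Q = -1 (Q = (1/4)*(-4) = -1)
b(m) = -49 (b(m) = 7*(-7) = -49)
1/((18 + 28)**2 + b(5)*(2*(4 + Q) + sqrt(17 + 15))) = 1/((18 + 28)**2 - 49*(2*(4 - 1) + sqrt(17 + 15))) = 1/(46**2 - 49*(2*3 + sqrt(32))) = 1/(2116 - 49*(6 + 4*sqrt(2))) = 1/(2116 + (-294 - 196*sqrt(2))) = 1/(1822 - 196*sqrt(2))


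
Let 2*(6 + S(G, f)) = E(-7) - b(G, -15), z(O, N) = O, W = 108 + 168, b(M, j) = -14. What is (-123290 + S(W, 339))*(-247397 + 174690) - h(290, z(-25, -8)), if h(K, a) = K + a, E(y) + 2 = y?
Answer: 17928600479/2 ≈ 8.9643e+9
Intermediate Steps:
W = 276
E(y) = -2 + y
S(G, f) = -7/2 (S(G, f) = -6 + ((-2 - 7) - 1*(-14))/2 = -6 + (-9 + 14)/2 = -6 + (1/2)*5 = -6 + 5/2 = -7/2)
(-123290 + S(W, 339))*(-247397 + 174690) - h(290, z(-25, -8)) = (-123290 - 7/2)*(-247397 + 174690) - (290 - 25) = -246587/2*(-72707) - 1*265 = 17928601009/2 - 265 = 17928600479/2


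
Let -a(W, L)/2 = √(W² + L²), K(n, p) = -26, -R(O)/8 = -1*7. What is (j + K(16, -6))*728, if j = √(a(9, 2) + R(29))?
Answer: -18928 + 728*√(56 - 2*√85) ≈ -14466.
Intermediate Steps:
R(O) = 56 (R(O) = -(-8)*7 = -8*(-7) = 56)
a(W, L) = -2*√(L² + W²) (a(W, L) = -2*√(W² + L²) = -2*√(L² + W²))
j = √(56 - 2*√85) (j = √(-2*√(2² + 9²) + 56) = √(-2*√(4 + 81) + 56) = √(-2*√85 + 56) = √(56 - 2*√85) ≈ 6.1287)
(j + K(16, -6))*728 = (√(56 - 2*√85) - 26)*728 = (-26 + √(56 - 2*√85))*728 = -18928 + 728*√(56 - 2*√85)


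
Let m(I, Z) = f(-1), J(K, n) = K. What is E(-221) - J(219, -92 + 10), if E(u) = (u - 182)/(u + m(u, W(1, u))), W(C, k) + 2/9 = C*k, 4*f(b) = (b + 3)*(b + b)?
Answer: -48215/222 ≈ -217.18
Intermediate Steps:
f(b) = b*(3 + b)/2 (f(b) = ((b + 3)*(b + b))/4 = ((3 + b)*(2*b))/4 = (2*b*(3 + b))/4 = b*(3 + b)/2)
W(C, k) = -2/9 + C*k
m(I, Z) = -1 (m(I, Z) = (½)*(-1)*(3 - 1) = (½)*(-1)*2 = -1)
E(u) = (-182 + u)/(-1 + u) (E(u) = (u - 182)/(u - 1) = (-182 + u)/(-1 + u))
E(-221) - J(219, -92 + 10) = (-182 - 221)/(-1 - 221) - 1*219 = -403/(-222) - 219 = -1/222*(-403) - 219 = 403/222 - 219 = -48215/222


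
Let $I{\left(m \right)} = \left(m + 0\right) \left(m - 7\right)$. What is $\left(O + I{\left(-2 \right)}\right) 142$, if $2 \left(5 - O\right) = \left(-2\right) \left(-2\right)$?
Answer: $2982$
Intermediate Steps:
$I{\left(m \right)} = m \left(-7 + m\right)$
$O = 3$ ($O = 5 - \frac{\left(-2\right) \left(-2\right)}{2} = 5 - 2 = 3$)
$\left(O + I{\left(-2 \right)}\right) 142 = \left(3 - 2 \left(-7 - 2\right)\right) 142 = \left(3 - -18\right) 142 = \left(3 + 18\right) 142 = 21 \cdot 142 = 2982$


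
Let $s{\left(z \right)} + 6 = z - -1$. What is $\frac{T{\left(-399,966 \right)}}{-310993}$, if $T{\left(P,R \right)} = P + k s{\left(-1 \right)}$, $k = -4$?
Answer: $\frac{375}{310993} \approx 0.0012058$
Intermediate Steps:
$s{\left(z \right)} = -5 + z$ ($s{\left(z \right)} = -6 + \left(z - -1\right) = -6 + \left(z + 1\right) = -6 + \left(1 + z\right) = -5 + z$)
$T{\left(P,R \right)} = 24 + P$ ($T{\left(P,R \right)} = P - 4 \left(-5 - 1\right) = P - -24 = P + 24 = 24 + P$)
$\frac{T{\left(-399,966 \right)}}{-310993} = \frac{24 - 399}{-310993} = \left(-375\right) \left(- \frac{1}{310993}\right) = \frac{375}{310993}$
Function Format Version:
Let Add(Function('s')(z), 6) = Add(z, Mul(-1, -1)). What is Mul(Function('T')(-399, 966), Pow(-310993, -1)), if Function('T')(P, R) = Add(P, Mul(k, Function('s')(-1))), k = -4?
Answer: Rational(375, 310993) ≈ 0.0012058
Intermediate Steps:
Function('s')(z) = Add(-5, z) (Function('s')(z) = Add(-6, Add(z, Mul(-1, -1))) = Add(-6, Add(z, 1)) = Add(-6, Add(1, z)) = Add(-5, z))
Function('T')(P, R) = Add(24, P) (Function('T')(P, R) = Add(P, Mul(-4, Add(-5, -1))) = Add(P, Mul(-4, -6)) = Add(P, 24) = Add(24, P))
Mul(Function('T')(-399, 966), Pow(-310993, -1)) = Mul(Add(24, -399), Pow(-310993, -1)) = Mul(-375, Rational(-1, 310993)) = Rational(375, 310993)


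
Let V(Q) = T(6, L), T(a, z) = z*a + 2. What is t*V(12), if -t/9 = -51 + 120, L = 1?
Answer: -4968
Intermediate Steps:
T(a, z) = 2 + a*z (T(a, z) = a*z + 2 = 2 + a*z)
V(Q) = 8 (V(Q) = 2 + 6*1 = 2 + 6 = 8)
t = -621 (t = -9*(-51 + 120) = -9*69 = -621)
t*V(12) = -621*8 = -4968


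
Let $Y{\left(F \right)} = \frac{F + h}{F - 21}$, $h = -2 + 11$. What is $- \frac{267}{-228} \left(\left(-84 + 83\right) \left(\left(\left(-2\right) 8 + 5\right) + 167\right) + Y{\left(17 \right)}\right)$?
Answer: $- \frac{28925}{152} \approx -190.3$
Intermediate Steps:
$h = 9$
$Y{\left(F \right)} = \frac{9 + F}{-21 + F}$ ($Y{\left(F \right)} = \frac{F + 9}{F - 21} = \frac{9 + F}{-21 + F}$)
$- \frac{267}{-228} \left(\left(-84 + 83\right) \left(\left(\left(-2\right) 8 + 5\right) + 167\right) + Y{\left(17 \right)}\right) = - \frac{267}{-228} \left(\left(-84 + 83\right) \left(\left(\left(-2\right) 8 + 5\right) + 167\right) + \frac{9 + 17}{-21 + 17}\right) = \left(-267\right) \left(- \frac{1}{228}\right) \left(- (\left(-16 + 5\right) + 167) + \frac{1}{-4} \cdot 26\right) = \frac{89 \left(- (-11 + 167) - \frac{13}{2}\right)}{76} = \frac{89 \left(\left(-1\right) 156 - \frac{13}{2}\right)}{76} = \frac{89 \left(-156 - \frac{13}{2}\right)}{76} = \frac{89}{76} \left(- \frac{325}{2}\right) = - \frac{28925}{152}$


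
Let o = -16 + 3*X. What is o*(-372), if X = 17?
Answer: -13020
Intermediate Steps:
o = 35 (o = -16 + 3*17 = -16 + 51 = 35)
o*(-372) = 35*(-372) = -13020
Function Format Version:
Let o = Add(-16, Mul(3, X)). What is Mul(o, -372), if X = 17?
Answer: -13020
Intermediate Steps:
o = 35 (o = Add(-16, Mul(3, 17)) = Add(-16, 51) = 35)
Mul(o, -372) = Mul(35, -372) = -13020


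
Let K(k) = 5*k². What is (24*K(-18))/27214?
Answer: 19440/13607 ≈ 1.4287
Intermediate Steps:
(24*K(-18))/27214 = (24*(5*(-18)²))/27214 = (24*(5*324))*(1/27214) = (24*1620)*(1/27214) = 38880*(1/27214) = 19440/13607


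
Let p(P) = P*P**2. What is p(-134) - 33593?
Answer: -2439697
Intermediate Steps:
p(P) = P**3
p(-134) - 33593 = (-134)**3 - 33593 = -2406104 - 33593 = -2439697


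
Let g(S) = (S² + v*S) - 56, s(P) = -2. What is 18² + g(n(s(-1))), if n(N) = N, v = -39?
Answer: 350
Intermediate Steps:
g(S) = -56 + S² - 39*S (g(S) = (S² - 39*S) - 56 = -56 + S² - 39*S)
18² + g(n(s(-1))) = 18² + (-56 + (-2)² - 39*(-2)) = 324 + (-56 + 4 + 78) = 324 + 26 = 350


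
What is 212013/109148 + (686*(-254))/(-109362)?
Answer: 21102274909/5968321788 ≈ 3.5357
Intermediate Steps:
212013/109148 + (686*(-254))/(-109362) = 212013*(1/109148) - 174244*(-1/109362) = 212013/109148 + 87122/54681 = 21102274909/5968321788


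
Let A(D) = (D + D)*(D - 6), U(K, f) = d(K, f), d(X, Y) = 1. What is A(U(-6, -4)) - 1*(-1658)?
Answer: 1648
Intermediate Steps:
U(K, f) = 1
A(D) = 2*D*(-6 + D) (A(D) = (2*D)*(-6 + D) = 2*D*(-6 + D))
A(U(-6, -4)) - 1*(-1658) = 2*1*(-6 + 1) - 1*(-1658) = 2*1*(-5) + 1658 = -10 + 1658 = 1648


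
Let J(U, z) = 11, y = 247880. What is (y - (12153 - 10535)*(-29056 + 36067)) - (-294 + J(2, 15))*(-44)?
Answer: -11108370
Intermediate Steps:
(y - (12153 - 10535)*(-29056 + 36067)) - (-294 + J(2, 15))*(-44) = (247880 - (12153 - 10535)*(-29056 + 36067)) - (-294 + 11)*(-44) = (247880 - 1618*7011) - (-283)*(-44) = (247880 - 1*11343798) - 1*12452 = (247880 - 11343798) - 12452 = -11095918 - 12452 = -11108370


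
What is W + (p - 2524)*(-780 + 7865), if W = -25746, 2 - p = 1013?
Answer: -25071221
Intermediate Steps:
p = -1011 (p = 2 - 1*1013 = 2 - 1013 = -1011)
W + (p - 2524)*(-780 + 7865) = -25746 + (-1011 - 2524)*(-780 + 7865) = -25746 - 3535*7085 = -25746 - 25045475 = -25071221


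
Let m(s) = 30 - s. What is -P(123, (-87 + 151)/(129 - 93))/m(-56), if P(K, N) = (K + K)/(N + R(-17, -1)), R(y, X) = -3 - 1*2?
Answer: 1107/1247 ≈ 0.88773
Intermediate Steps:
R(y, X) = -5 (R(y, X) = -3 - 2 = -5)
P(K, N) = 2*K/(-5 + N) (P(K, N) = (K + K)/(N - 5) = (2*K)/(-5 + N) = 2*K/(-5 + N))
-P(123, (-87 + 151)/(129 - 93))/m(-56) = -2*123/(-5 + (-87 + 151)/(129 - 93))/(30 - 1*(-56)) = -2*123/(-5 + 64/36)/(30 + 56) = -2*123/(-5 + 64*(1/36))/86 = -2*123/(-5 + 16/9)/86 = -2*123/(-29/9)/86 = -2*123*(-9/29)/86 = -(-2214)/(29*86) = -1*(-1107/1247) = 1107/1247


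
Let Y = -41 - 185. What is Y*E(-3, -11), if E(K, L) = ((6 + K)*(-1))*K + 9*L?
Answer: 20340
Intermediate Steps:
E(K, L) = 9*L + K*(-6 - K) (E(K, L) = (-6 - K)*K + 9*L = K*(-6 - K) + 9*L = 9*L + K*(-6 - K))
Y = -226
Y*E(-3, -11) = -226*(-1*(-3)² - 6*(-3) + 9*(-11)) = -226*(-1*9 + 18 - 99) = -226*(-9 + 18 - 99) = -226*(-90) = 20340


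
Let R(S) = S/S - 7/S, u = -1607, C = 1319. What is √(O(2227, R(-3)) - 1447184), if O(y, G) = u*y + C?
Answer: I*√5024654 ≈ 2241.6*I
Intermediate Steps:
R(S) = 1 - 7/S
O(y, G) = 1319 - 1607*y (O(y, G) = -1607*y + 1319 = 1319 - 1607*y)
√(O(2227, R(-3)) - 1447184) = √((1319 - 1607*2227) - 1447184) = √((1319 - 3578789) - 1447184) = √(-3577470 - 1447184) = √(-5024654) = I*√5024654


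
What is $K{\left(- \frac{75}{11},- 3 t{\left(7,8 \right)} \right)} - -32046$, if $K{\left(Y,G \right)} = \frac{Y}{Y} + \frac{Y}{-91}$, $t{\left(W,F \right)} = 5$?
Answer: $\frac{32079122}{1001} \approx 32047.0$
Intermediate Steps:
$K{\left(Y,G \right)} = 1 - \frac{Y}{91}$ ($K{\left(Y,G \right)} = 1 + Y \left(- \frac{1}{91}\right) = 1 - \frac{Y}{91}$)
$K{\left(- \frac{75}{11},- 3 t{\left(7,8 \right)} \right)} - -32046 = \left(1 - \frac{\left(-75\right) \frac{1}{11}}{91}\right) - -32046 = \left(1 - \frac{\left(-75\right) \frac{1}{11}}{91}\right) + 32046 = \left(1 - - \frac{75}{1001}\right) + 32046 = \left(1 + \frac{75}{1001}\right) + 32046 = \frac{1076}{1001} + 32046 = \frac{32079122}{1001}$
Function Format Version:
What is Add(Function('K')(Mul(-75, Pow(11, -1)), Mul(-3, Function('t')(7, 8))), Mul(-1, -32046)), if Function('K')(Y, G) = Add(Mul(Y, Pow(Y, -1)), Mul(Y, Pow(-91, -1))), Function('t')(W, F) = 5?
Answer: Rational(32079122, 1001) ≈ 32047.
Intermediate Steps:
Function('K')(Y, G) = Add(1, Mul(Rational(-1, 91), Y)) (Function('K')(Y, G) = Add(1, Mul(Y, Rational(-1, 91))) = Add(1, Mul(Rational(-1, 91), Y)))
Add(Function('K')(Mul(-75, Pow(11, -1)), Mul(-3, Function('t')(7, 8))), Mul(-1, -32046)) = Add(Add(1, Mul(Rational(-1, 91), Mul(-75, Pow(11, -1)))), Mul(-1, -32046)) = Add(Add(1, Mul(Rational(-1, 91), Mul(-75, Rational(1, 11)))), 32046) = Add(Add(1, Mul(Rational(-1, 91), Rational(-75, 11))), 32046) = Add(Add(1, Rational(75, 1001)), 32046) = Add(Rational(1076, 1001), 32046) = Rational(32079122, 1001)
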